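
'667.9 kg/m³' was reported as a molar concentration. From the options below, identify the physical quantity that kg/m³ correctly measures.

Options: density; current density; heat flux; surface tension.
density

molar concentration should have units dimensionally equivalent to mol / m^3 (e.g. mol/m³).
The given unit 'kg/m³' reduces to kg / m^3. Of the listed options, that is the dimensionality of density.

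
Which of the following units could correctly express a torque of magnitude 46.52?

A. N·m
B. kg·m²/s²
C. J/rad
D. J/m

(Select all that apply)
A, B, C

torque has SI base units: kg * m^2 / s^2

Checking each option against kg * m^2 / s^2:
  A. N·m: ✓ matches
  B. kg·m²/s²: ✓ matches
  C. J/rad: ✓ matches
  D. J/m: ✗ does not match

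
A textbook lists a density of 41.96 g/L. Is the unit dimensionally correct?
Yes

density has SI base units: kg / m^3
g/L reduces to the same SI base units, so it is a valid unit for density.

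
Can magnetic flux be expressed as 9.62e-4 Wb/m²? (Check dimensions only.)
No

magnetic flux has SI base units: kg * m^2 / (A * s^2)
Wb/m² does NOT reduce to kg * m^2 / (A * s^2); a valid unit for magnetic flux would be e.g. Wb.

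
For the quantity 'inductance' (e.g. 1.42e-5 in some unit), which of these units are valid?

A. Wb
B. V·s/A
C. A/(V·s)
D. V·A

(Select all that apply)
B

inductance has SI base units: kg * m^2 / (A^2 * s^2)

Checking each option against kg * m^2 / (A^2 * s^2):
  A. Wb: ✗ does not match
  B. V·s/A: ✓ matches
  C. A/(V·s): ✗ does not match
  D. V·A: ✗ does not match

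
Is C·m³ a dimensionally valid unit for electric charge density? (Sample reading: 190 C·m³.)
No

electric charge density has SI base units: A * s / m^3
C·m³ does NOT reduce to A * s / m^3; a valid unit for electric charge density would be e.g. C/m³.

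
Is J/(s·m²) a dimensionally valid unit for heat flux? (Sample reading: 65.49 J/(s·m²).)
Yes

heat flux has SI base units: kg / s^3
J/(s·m²) reduces to the same SI base units, so it is a valid unit for heat flux.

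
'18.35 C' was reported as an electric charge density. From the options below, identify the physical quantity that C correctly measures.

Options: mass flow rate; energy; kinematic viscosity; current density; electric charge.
electric charge

electric charge density should have units dimensionally equivalent to A * s / m^3 (e.g. C/m³).
The given unit 'C' reduces to A * s. Of the listed options, that is the dimensionality of electric charge.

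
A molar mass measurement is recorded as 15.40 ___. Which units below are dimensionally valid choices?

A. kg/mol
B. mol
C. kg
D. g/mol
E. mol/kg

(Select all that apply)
A, D

molar mass has SI base units: kg / mol

Checking each option against kg / mol:
  A. kg/mol: ✓ matches
  B. mol: ✗ does not match
  C. kg: ✗ does not match
  D. g/mol: ✓ matches
  E. mol/kg: ✗ does not match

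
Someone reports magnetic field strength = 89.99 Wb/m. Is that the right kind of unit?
No

magnetic field strength has SI base units: A / m
Wb/m does NOT reduce to A / m; a valid unit for magnetic field strength would be e.g. A/m.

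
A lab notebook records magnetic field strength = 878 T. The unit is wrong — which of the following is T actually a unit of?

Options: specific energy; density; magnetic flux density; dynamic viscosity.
magnetic flux density

magnetic field strength should have units dimensionally equivalent to A / m (e.g. A/m).
The given unit 'T' reduces to kg / (A * s^2). Of the listed options, that is the dimensionality of magnetic flux density.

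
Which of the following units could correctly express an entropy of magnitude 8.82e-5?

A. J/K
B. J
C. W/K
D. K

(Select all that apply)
A

entropy has SI base units: kg * m^2 / (s^2 * K)

Checking each option against kg * m^2 / (s^2 * K):
  A. J/K: ✓ matches
  B. J: ✗ does not match
  C. W/K: ✗ does not match
  D. K: ✗ does not match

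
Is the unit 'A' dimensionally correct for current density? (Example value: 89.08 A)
No

current density has SI base units: A / m^2
A does NOT reduce to A / m^2; a valid unit for current density would be e.g. A/m².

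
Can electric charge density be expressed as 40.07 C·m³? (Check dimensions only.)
No

electric charge density has SI base units: A * s / m^3
C·m³ does NOT reduce to A * s / m^3; a valid unit for electric charge density would be e.g. C/m³.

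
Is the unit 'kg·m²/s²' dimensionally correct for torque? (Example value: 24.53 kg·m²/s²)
Yes

torque has SI base units: kg * m^2 / s^2
kg·m²/s² reduces to the same SI base units, so it is a valid unit for torque.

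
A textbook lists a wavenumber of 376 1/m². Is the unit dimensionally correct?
No

wavenumber has SI base units: 1 / m
1/m² does NOT reduce to 1 / m; a valid unit for wavenumber would be e.g. 1/m.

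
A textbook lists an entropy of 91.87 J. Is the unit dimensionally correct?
No

entropy has SI base units: kg * m^2 / (s^2 * K)
J does NOT reduce to kg * m^2 / (s^2 * K); a valid unit for entropy would be e.g. J/K.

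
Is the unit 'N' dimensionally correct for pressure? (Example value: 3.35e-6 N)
No

pressure has SI base units: kg / (m * s^2)
N does NOT reduce to kg / (m * s^2); a valid unit for pressure would be e.g. Pa.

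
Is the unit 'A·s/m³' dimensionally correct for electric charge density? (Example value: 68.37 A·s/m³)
Yes

electric charge density has SI base units: A * s / m^3
A·s/m³ reduces to the same SI base units, so it is a valid unit for electric charge density.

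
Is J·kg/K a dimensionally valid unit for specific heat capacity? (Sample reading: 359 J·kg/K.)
No

specific heat capacity has SI base units: m^2 / (s^2 * K)
J·kg/K does NOT reduce to m^2 / (s^2 * K); a valid unit for specific heat capacity would be e.g. J/(kg·K).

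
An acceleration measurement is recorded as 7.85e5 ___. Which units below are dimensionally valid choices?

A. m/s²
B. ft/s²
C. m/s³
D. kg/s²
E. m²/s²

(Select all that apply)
A, B

acceleration has SI base units: m / s^2

Checking each option against m / s^2:
  A. m/s²: ✓ matches
  B. ft/s²: ✓ matches
  C. m/s³: ✗ does not match
  D. kg/s²: ✗ does not match
  E. m²/s²: ✗ does not match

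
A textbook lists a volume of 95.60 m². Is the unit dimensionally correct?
No

volume has SI base units: m^3
m² does NOT reduce to m^3; a valid unit for volume would be e.g. m³.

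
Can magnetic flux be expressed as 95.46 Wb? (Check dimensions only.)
Yes

magnetic flux has SI base units: kg * m^2 / (A * s^2)
Wb reduces to the same SI base units, so it is a valid unit for magnetic flux.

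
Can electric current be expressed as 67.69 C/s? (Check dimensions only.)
Yes

electric current has SI base units: A
C/s reduces to the same SI base units, so it is a valid unit for electric current.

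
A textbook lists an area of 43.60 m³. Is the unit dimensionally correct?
No

area has SI base units: m^2
m³ does NOT reduce to m^2; a valid unit for area would be e.g. m².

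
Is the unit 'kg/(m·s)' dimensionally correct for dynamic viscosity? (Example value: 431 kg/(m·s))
Yes

dynamic viscosity has SI base units: kg / (m * s)
kg/(m·s) reduces to the same SI base units, so it is a valid unit for dynamic viscosity.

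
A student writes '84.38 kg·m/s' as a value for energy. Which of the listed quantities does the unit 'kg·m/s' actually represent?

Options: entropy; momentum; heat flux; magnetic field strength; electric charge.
momentum

energy should have units dimensionally equivalent to kg * m^2 / s^2 (e.g. J).
The given unit 'kg·m/s' reduces to kg * m / s. Of the listed options, that is the dimensionality of momentum.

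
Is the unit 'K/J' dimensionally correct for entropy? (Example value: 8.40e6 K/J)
No

entropy has SI base units: kg * m^2 / (s^2 * K)
K/J does NOT reduce to kg * m^2 / (s^2 * K); a valid unit for entropy would be e.g. J/K.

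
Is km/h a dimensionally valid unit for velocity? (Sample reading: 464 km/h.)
Yes

velocity has SI base units: m / s
km/h reduces to the same SI base units, so it is a valid unit for velocity.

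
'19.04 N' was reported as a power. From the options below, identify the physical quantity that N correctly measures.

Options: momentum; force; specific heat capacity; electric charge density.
force

power should have units dimensionally equivalent to kg * m^2 / s^3 (e.g. W).
The given unit 'N' reduces to kg * m / s^2. Of the listed options, that is the dimensionality of force.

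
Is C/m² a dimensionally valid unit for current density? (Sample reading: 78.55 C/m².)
No

current density has SI base units: A / m^2
C/m² does NOT reduce to A / m^2; a valid unit for current density would be e.g. A/m².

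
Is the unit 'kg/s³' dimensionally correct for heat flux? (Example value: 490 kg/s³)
Yes

heat flux has SI base units: kg / s^3
kg/s³ reduces to the same SI base units, so it is a valid unit for heat flux.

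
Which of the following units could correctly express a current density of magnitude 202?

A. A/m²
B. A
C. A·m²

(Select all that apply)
A

current density has SI base units: A / m^2

Checking each option against A / m^2:
  A. A/m²: ✓ matches
  B. A: ✗ does not match
  C. A·m²: ✗ does not match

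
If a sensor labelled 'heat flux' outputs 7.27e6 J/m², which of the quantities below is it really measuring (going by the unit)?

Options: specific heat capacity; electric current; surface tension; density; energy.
surface tension

heat flux should have units dimensionally equivalent to kg / s^3 (e.g. W/m²).
The given unit 'J/m²' reduces to kg / s^2. Of the listed options, that is the dimensionality of surface tension.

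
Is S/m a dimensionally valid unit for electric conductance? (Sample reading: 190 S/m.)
No

electric conductance has SI base units: A^2 * s^3 / (kg * m^2)
S/m does NOT reduce to A^2 * s^3 / (kg * m^2); a valid unit for electric conductance would be e.g. S.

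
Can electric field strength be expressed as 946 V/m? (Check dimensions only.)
Yes

electric field strength has SI base units: kg * m / (A * s^3)
V/m reduces to the same SI base units, so it is a valid unit for electric field strength.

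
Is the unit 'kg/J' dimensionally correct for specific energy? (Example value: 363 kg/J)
No

specific energy has SI base units: m^2 / s^2
kg/J does NOT reduce to m^2 / s^2; a valid unit for specific energy would be e.g. J/kg.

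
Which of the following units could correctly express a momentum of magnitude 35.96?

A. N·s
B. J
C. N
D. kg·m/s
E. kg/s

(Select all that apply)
A, D

momentum has SI base units: kg * m / s

Checking each option against kg * m / s:
  A. N·s: ✓ matches
  B. J: ✗ does not match
  C. N: ✗ does not match
  D. kg·m/s: ✓ matches
  E. kg/s: ✗ does not match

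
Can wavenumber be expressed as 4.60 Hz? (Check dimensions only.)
No

wavenumber has SI base units: 1 / m
Hz does NOT reduce to 1 / m; a valid unit for wavenumber would be e.g. 1/m.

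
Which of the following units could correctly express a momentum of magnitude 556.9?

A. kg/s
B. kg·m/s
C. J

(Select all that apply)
B

momentum has SI base units: kg * m / s

Checking each option against kg * m / s:
  A. kg/s: ✗ does not match
  B. kg·m/s: ✓ matches
  C. J: ✗ does not match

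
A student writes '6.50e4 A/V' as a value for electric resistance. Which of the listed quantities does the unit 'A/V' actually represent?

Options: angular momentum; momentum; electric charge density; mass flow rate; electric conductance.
electric conductance

electric resistance should have units dimensionally equivalent to kg * m^2 / (A^2 * s^3) (e.g. Ω).
The given unit 'A/V' reduces to A^2 * s^3 / (kg * m^2). Of the listed options, that is the dimensionality of electric conductance.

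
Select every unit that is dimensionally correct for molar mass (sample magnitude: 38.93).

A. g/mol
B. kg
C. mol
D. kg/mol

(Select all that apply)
A, D

molar mass has SI base units: kg / mol

Checking each option against kg / mol:
  A. g/mol: ✓ matches
  B. kg: ✗ does not match
  C. mol: ✗ does not match
  D. kg/mol: ✓ matches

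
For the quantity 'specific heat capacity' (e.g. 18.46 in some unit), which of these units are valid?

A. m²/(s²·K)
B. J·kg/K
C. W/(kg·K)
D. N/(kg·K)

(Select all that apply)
A

specific heat capacity has SI base units: m^2 / (s^2 * K)

Checking each option against m^2 / (s^2 * K):
  A. m²/(s²·K): ✓ matches
  B. J·kg/K: ✗ does not match
  C. W/(kg·K): ✗ does not match
  D. N/(kg·K): ✗ does not match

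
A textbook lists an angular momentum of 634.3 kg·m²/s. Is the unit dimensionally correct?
Yes

angular momentum has SI base units: kg * m^2 / s
kg·m²/s reduces to the same SI base units, so it is a valid unit for angular momentum.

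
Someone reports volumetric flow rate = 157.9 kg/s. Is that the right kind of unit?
No

volumetric flow rate has SI base units: m^3 / s
kg/s does NOT reduce to m^3 / s; a valid unit for volumetric flow rate would be e.g. m³/s.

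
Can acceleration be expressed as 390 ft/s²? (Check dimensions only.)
Yes

acceleration has SI base units: m / s^2
ft/s² reduces to the same SI base units, so it is a valid unit for acceleration.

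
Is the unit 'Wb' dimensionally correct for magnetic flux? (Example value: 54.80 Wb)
Yes

magnetic flux has SI base units: kg * m^2 / (A * s^2)
Wb reduces to the same SI base units, so it is a valid unit for magnetic flux.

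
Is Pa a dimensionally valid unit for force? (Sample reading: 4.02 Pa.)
No

force has SI base units: kg * m / s^2
Pa does NOT reduce to kg * m / s^2; a valid unit for force would be e.g. N.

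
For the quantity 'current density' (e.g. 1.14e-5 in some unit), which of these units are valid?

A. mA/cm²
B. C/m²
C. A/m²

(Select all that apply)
A, C

current density has SI base units: A / m^2

Checking each option against A / m^2:
  A. mA/cm²: ✓ matches
  B. C/m²: ✗ does not match
  C. A/m²: ✓ matches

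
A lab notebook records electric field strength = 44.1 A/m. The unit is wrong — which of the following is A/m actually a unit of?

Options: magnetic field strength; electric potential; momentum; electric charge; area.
magnetic field strength

electric field strength should have units dimensionally equivalent to kg * m / (A * s^3) (e.g. V/m).
The given unit 'A/m' reduces to A / m. Of the listed options, that is the dimensionality of magnetic field strength.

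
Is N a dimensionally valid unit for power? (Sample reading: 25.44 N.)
No

power has SI base units: kg * m^2 / s^3
N does NOT reduce to kg * m^2 / s^3; a valid unit for power would be e.g. W.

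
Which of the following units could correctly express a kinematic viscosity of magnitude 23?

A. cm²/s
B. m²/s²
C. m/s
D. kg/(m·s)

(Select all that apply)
A

kinematic viscosity has SI base units: m^2 / s

Checking each option against m^2 / s:
  A. cm²/s: ✓ matches
  B. m²/s²: ✗ does not match
  C. m/s: ✗ does not match
  D. kg/(m·s): ✗ does not match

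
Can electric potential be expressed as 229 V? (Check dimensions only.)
Yes

electric potential has SI base units: kg * m^2 / (A * s^3)
V reduces to the same SI base units, so it is a valid unit for electric potential.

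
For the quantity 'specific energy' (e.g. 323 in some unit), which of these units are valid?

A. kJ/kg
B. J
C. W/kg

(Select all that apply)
A

specific energy has SI base units: m^2 / s^2

Checking each option against m^2 / s^2:
  A. kJ/kg: ✓ matches
  B. J: ✗ does not match
  C. W/kg: ✗ does not match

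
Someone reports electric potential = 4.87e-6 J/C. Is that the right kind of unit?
Yes

electric potential has SI base units: kg * m^2 / (A * s^3)
J/C reduces to the same SI base units, so it is a valid unit for electric potential.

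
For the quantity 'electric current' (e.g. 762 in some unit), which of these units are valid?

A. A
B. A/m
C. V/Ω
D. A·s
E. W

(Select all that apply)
A, C

electric current has SI base units: A

Checking each option against A:
  A. A: ✓ matches
  B. A/m: ✗ does not match
  C. V/Ω: ✓ matches
  D. A·s: ✗ does not match
  E. W: ✗ does not match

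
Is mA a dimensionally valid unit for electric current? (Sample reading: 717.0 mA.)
Yes

electric current has SI base units: A
mA reduces to the same SI base units, so it is a valid unit for electric current.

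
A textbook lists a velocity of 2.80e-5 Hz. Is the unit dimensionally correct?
No

velocity has SI base units: m / s
Hz does NOT reduce to m / s; a valid unit for velocity would be e.g. m/s.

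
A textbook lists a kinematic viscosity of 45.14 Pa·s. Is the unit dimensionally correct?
No

kinematic viscosity has SI base units: m^2 / s
Pa·s does NOT reduce to m^2 / s; a valid unit for kinematic viscosity would be e.g. m²/s.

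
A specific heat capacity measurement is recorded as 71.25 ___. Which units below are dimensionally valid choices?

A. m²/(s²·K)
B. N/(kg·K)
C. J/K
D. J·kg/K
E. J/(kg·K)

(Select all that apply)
A, E

specific heat capacity has SI base units: m^2 / (s^2 * K)

Checking each option against m^2 / (s^2 * K):
  A. m²/(s²·K): ✓ matches
  B. N/(kg·K): ✗ does not match
  C. J/K: ✗ does not match
  D. J·kg/K: ✗ does not match
  E. J/(kg·K): ✓ matches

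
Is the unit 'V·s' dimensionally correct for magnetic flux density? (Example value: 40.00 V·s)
No

magnetic flux density has SI base units: kg / (A * s^2)
V·s does NOT reduce to kg / (A * s^2); a valid unit for magnetic flux density would be e.g. T.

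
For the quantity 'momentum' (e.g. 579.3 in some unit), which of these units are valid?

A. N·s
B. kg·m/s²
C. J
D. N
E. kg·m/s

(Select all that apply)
A, E

momentum has SI base units: kg * m / s

Checking each option against kg * m / s:
  A. N·s: ✓ matches
  B. kg·m/s²: ✗ does not match
  C. J: ✗ does not match
  D. N: ✗ does not match
  E. kg·m/s: ✓ matches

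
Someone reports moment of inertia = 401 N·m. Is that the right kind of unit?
No

moment of inertia has SI base units: kg * m^2
N·m does NOT reduce to kg * m^2; a valid unit for moment of inertia would be e.g. kg·m².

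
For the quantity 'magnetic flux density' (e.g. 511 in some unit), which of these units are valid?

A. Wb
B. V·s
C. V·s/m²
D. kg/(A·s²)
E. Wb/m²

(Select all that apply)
C, D, E

magnetic flux density has SI base units: kg / (A * s^2)

Checking each option against kg / (A * s^2):
  A. Wb: ✗ does not match
  B. V·s: ✗ does not match
  C. V·s/m²: ✓ matches
  D. kg/(A·s²): ✓ matches
  E. Wb/m²: ✓ matches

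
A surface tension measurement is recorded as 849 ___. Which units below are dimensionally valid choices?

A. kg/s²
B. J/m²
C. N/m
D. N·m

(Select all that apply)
A, B, C

surface tension has SI base units: kg / s^2

Checking each option against kg / s^2:
  A. kg/s²: ✓ matches
  B. J/m²: ✓ matches
  C. N/m: ✓ matches
  D. N·m: ✗ does not match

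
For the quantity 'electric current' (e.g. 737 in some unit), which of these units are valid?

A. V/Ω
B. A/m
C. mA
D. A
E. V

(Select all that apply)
A, C, D

electric current has SI base units: A

Checking each option against A:
  A. V/Ω: ✓ matches
  B. A/m: ✗ does not match
  C. mA: ✓ matches
  D. A: ✓ matches
  E. V: ✗ does not match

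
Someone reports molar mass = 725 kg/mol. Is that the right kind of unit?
Yes

molar mass has SI base units: kg / mol
kg/mol reduces to the same SI base units, so it is a valid unit for molar mass.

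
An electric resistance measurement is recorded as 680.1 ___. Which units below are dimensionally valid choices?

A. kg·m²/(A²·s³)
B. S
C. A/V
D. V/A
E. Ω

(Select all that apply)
A, D, E

electric resistance has SI base units: kg * m^2 / (A^2 * s^3)

Checking each option against kg * m^2 / (A^2 * s^3):
  A. kg·m²/(A²·s³): ✓ matches
  B. S: ✗ does not match
  C. A/V: ✗ does not match
  D. V/A: ✓ matches
  E. Ω: ✓ matches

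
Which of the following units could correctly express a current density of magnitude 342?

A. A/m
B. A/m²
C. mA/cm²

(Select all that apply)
B, C

current density has SI base units: A / m^2

Checking each option against A / m^2:
  A. A/m: ✗ does not match
  B. A/m²: ✓ matches
  C. mA/cm²: ✓ matches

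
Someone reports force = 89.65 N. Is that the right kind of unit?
Yes

force has SI base units: kg * m / s^2
N reduces to the same SI base units, so it is a valid unit for force.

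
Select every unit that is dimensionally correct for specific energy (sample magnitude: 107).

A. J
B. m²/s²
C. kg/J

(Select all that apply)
B

specific energy has SI base units: m^2 / s^2

Checking each option against m^2 / s^2:
  A. J: ✗ does not match
  B. m²/s²: ✓ matches
  C. kg/J: ✗ does not match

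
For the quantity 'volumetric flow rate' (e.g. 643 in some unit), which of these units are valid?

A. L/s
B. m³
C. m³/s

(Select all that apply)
A, C

volumetric flow rate has SI base units: m^3 / s

Checking each option against m^3 / s:
  A. L/s: ✓ matches
  B. m³: ✗ does not match
  C. m³/s: ✓ matches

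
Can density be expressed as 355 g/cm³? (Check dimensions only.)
Yes

density has SI base units: kg / m^3
g/cm³ reduces to the same SI base units, so it is a valid unit for density.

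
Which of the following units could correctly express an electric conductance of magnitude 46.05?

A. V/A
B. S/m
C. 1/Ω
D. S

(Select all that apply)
C, D

electric conductance has SI base units: A^2 * s^3 / (kg * m^2)

Checking each option against A^2 * s^3 / (kg * m^2):
  A. V/A: ✗ does not match
  B. S/m: ✗ does not match
  C. 1/Ω: ✓ matches
  D. S: ✓ matches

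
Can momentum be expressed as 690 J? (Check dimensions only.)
No

momentum has SI base units: kg * m / s
J does NOT reduce to kg * m / s; a valid unit for momentum would be e.g. kg·m/s.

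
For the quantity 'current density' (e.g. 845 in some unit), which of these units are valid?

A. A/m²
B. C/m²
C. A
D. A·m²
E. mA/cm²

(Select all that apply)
A, E

current density has SI base units: A / m^2

Checking each option against A / m^2:
  A. A/m²: ✓ matches
  B. C/m²: ✗ does not match
  C. A: ✗ does not match
  D. A·m²: ✗ does not match
  E. mA/cm²: ✓ matches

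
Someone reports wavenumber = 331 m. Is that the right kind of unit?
No

wavenumber has SI base units: 1 / m
m does NOT reduce to 1 / m; a valid unit for wavenumber would be e.g. 1/m.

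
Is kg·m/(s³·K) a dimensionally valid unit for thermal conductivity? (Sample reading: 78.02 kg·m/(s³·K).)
Yes

thermal conductivity has SI base units: kg * m / (s^3 * K)
kg·m/(s³·K) reduces to the same SI base units, so it is a valid unit for thermal conductivity.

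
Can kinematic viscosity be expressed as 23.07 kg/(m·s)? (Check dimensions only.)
No

kinematic viscosity has SI base units: m^2 / s
kg/(m·s) does NOT reduce to m^2 / s; a valid unit for kinematic viscosity would be e.g. m²/s.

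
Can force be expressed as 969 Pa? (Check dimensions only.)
No

force has SI base units: kg * m / s^2
Pa does NOT reduce to kg * m / s^2; a valid unit for force would be e.g. N.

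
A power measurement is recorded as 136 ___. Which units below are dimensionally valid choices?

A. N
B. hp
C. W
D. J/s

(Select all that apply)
B, C, D

power has SI base units: kg * m^2 / s^3

Checking each option against kg * m^2 / s^3:
  A. N: ✗ does not match
  B. hp: ✓ matches
  C. W: ✓ matches
  D. J/s: ✓ matches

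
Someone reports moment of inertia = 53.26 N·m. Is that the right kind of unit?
No

moment of inertia has SI base units: kg * m^2
N·m does NOT reduce to kg * m^2; a valid unit for moment of inertia would be e.g. kg·m².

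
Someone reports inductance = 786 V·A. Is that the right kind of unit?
No

inductance has SI base units: kg * m^2 / (A^2 * s^2)
V·A does NOT reduce to kg * m^2 / (A^2 * s^2); a valid unit for inductance would be e.g. H.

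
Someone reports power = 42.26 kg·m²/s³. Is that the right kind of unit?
Yes

power has SI base units: kg * m^2 / s^3
kg·m²/s³ reduces to the same SI base units, so it is a valid unit for power.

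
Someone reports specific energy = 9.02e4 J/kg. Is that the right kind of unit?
Yes

specific energy has SI base units: m^2 / s^2
J/kg reduces to the same SI base units, so it is a valid unit for specific energy.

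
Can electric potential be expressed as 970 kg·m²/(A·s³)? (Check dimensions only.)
Yes

electric potential has SI base units: kg * m^2 / (A * s^3)
kg·m²/(A·s³) reduces to the same SI base units, so it is a valid unit for electric potential.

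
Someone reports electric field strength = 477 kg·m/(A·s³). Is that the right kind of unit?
Yes

electric field strength has SI base units: kg * m / (A * s^3)
kg·m/(A·s³) reduces to the same SI base units, so it is a valid unit for electric field strength.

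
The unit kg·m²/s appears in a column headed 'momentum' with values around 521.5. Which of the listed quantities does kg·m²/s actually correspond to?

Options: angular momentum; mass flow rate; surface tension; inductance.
angular momentum

momentum should have units dimensionally equivalent to kg * m / s (e.g. kg·m/s).
The given unit 'kg·m²/s' reduces to kg * m^2 / s. Of the listed options, that is the dimensionality of angular momentum.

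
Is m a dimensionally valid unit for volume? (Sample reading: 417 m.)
No

volume has SI base units: m^3
m does NOT reduce to m^3; a valid unit for volume would be e.g. m³.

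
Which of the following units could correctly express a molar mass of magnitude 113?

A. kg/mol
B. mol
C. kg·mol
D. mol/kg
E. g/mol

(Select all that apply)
A, E

molar mass has SI base units: kg / mol

Checking each option against kg / mol:
  A. kg/mol: ✓ matches
  B. mol: ✗ does not match
  C. kg·mol: ✗ does not match
  D. mol/kg: ✗ does not match
  E. g/mol: ✓ matches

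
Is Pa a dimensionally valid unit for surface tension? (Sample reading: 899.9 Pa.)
No

surface tension has SI base units: kg / s^2
Pa does NOT reduce to kg / s^2; a valid unit for surface tension would be e.g. N/m.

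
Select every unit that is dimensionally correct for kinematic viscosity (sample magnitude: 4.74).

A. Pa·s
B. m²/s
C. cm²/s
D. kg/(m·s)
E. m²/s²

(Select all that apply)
B, C

kinematic viscosity has SI base units: m^2 / s

Checking each option against m^2 / s:
  A. Pa·s: ✗ does not match
  B. m²/s: ✓ matches
  C. cm²/s: ✓ matches
  D. kg/(m·s): ✗ does not match
  E. m²/s²: ✗ does not match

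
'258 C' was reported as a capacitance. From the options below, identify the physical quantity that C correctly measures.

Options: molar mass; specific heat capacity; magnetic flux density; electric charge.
electric charge

capacitance should have units dimensionally equivalent to A^2 * s^4 / (kg * m^2) (e.g. F).
The given unit 'C' reduces to A * s. Of the listed options, that is the dimensionality of electric charge.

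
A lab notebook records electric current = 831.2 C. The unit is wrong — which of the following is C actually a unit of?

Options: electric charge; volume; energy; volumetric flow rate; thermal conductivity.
electric charge

electric current should have units dimensionally equivalent to A (e.g. A).
The given unit 'C' reduces to A * s. Of the listed options, that is the dimensionality of electric charge.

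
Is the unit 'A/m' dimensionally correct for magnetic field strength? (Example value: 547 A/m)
Yes

magnetic field strength has SI base units: A / m
A/m reduces to the same SI base units, so it is a valid unit for magnetic field strength.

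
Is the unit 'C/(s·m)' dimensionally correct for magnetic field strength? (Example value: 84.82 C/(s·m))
Yes

magnetic field strength has SI base units: A / m
C/(s·m) reduces to the same SI base units, so it is a valid unit for magnetic field strength.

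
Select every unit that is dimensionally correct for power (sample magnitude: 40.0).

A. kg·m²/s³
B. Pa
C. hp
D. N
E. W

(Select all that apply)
A, C, E

power has SI base units: kg * m^2 / s^3

Checking each option against kg * m^2 / s^3:
  A. kg·m²/s³: ✓ matches
  B. Pa: ✗ does not match
  C. hp: ✓ matches
  D. N: ✗ does not match
  E. W: ✓ matches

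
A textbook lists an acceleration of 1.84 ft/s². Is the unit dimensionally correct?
Yes

acceleration has SI base units: m / s^2
ft/s² reduces to the same SI base units, so it is a valid unit for acceleration.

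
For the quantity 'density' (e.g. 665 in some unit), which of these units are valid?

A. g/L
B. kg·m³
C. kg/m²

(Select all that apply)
A

density has SI base units: kg / m^3

Checking each option against kg / m^3:
  A. g/L: ✓ matches
  B. kg·m³: ✗ does not match
  C. kg/m²: ✗ does not match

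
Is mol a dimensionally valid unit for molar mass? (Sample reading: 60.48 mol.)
No

molar mass has SI base units: kg / mol
mol does NOT reduce to kg / mol; a valid unit for molar mass would be e.g. kg/mol.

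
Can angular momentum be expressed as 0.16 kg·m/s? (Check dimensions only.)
No

angular momentum has SI base units: kg * m^2 / s
kg·m/s does NOT reduce to kg * m^2 / s; a valid unit for angular momentum would be e.g. kg·m²/s.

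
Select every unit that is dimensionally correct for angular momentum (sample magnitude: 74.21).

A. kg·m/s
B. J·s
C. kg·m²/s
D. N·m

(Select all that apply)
B, C

angular momentum has SI base units: kg * m^2 / s

Checking each option against kg * m^2 / s:
  A. kg·m/s: ✗ does not match
  B. J·s: ✓ matches
  C. kg·m²/s: ✓ matches
  D. N·m: ✗ does not match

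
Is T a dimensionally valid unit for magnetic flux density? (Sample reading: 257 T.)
Yes

magnetic flux density has SI base units: kg / (A * s^2)
T reduces to the same SI base units, so it is a valid unit for magnetic flux density.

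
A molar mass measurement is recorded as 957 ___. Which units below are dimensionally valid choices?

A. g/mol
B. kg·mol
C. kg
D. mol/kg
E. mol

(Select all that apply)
A

molar mass has SI base units: kg / mol

Checking each option against kg / mol:
  A. g/mol: ✓ matches
  B. kg·mol: ✗ does not match
  C. kg: ✗ does not match
  D. mol/kg: ✗ does not match
  E. mol: ✗ does not match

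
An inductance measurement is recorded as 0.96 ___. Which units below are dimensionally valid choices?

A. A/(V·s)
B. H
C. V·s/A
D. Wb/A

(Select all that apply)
B, C, D

inductance has SI base units: kg * m^2 / (A^2 * s^2)

Checking each option against kg * m^2 / (A^2 * s^2):
  A. A/(V·s): ✗ does not match
  B. H: ✓ matches
  C. V·s/A: ✓ matches
  D. Wb/A: ✓ matches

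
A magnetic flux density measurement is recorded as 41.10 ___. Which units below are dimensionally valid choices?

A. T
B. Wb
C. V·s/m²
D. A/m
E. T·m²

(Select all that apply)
A, C

magnetic flux density has SI base units: kg / (A * s^2)

Checking each option against kg / (A * s^2):
  A. T: ✓ matches
  B. Wb: ✗ does not match
  C. V·s/m²: ✓ matches
  D. A/m: ✗ does not match
  E. T·m²: ✗ does not match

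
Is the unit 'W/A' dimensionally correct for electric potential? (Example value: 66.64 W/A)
Yes

electric potential has SI base units: kg * m^2 / (A * s^3)
W/A reduces to the same SI base units, so it is a valid unit for electric potential.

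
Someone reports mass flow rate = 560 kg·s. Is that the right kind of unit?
No

mass flow rate has SI base units: kg / s
kg·s does NOT reduce to kg / s; a valid unit for mass flow rate would be e.g. kg/s.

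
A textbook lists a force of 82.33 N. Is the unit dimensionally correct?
Yes

force has SI base units: kg * m / s^2
N reduces to the same SI base units, so it is a valid unit for force.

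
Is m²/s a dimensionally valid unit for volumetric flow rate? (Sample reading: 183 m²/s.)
No

volumetric flow rate has SI base units: m^3 / s
m²/s does NOT reduce to m^3 / s; a valid unit for volumetric flow rate would be e.g. m³/s.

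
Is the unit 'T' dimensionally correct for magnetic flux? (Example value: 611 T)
No

magnetic flux has SI base units: kg * m^2 / (A * s^2)
T does NOT reduce to kg * m^2 / (A * s^2); a valid unit for magnetic flux would be e.g. Wb.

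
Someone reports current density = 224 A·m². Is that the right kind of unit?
No

current density has SI base units: A / m^2
A·m² does NOT reduce to A / m^2; a valid unit for current density would be e.g. A/m².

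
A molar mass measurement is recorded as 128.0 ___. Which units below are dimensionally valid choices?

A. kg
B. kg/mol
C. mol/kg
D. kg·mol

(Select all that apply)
B

molar mass has SI base units: kg / mol

Checking each option against kg / mol:
  A. kg: ✗ does not match
  B. kg/mol: ✓ matches
  C. mol/kg: ✗ does not match
  D. kg·mol: ✗ does not match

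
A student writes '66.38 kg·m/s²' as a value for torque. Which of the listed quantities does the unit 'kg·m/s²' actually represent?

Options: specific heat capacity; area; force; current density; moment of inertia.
force

torque should have units dimensionally equivalent to kg * m^2 / s^2 (e.g. N·m).
The given unit 'kg·m/s²' reduces to kg * m / s^2. Of the listed options, that is the dimensionality of force.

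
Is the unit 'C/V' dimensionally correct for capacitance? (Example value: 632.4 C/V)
Yes

capacitance has SI base units: A^2 * s^4 / (kg * m^2)
C/V reduces to the same SI base units, so it is a valid unit for capacitance.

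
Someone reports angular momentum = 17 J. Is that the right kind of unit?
No

angular momentum has SI base units: kg * m^2 / s
J does NOT reduce to kg * m^2 / s; a valid unit for angular momentum would be e.g. kg·m²/s.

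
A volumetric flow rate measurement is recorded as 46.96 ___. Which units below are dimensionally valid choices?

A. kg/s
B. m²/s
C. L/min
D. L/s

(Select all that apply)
C, D

volumetric flow rate has SI base units: m^3 / s

Checking each option against m^3 / s:
  A. kg/s: ✗ does not match
  B. m²/s: ✗ does not match
  C. L/min: ✓ matches
  D. L/s: ✓ matches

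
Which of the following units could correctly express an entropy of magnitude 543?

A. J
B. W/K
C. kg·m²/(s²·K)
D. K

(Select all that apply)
C

entropy has SI base units: kg * m^2 / (s^2 * K)

Checking each option against kg * m^2 / (s^2 * K):
  A. J: ✗ does not match
  B. W/K: ✗ does not match
  C. kg·m²/(s²·K): ✓ matches
  D. K: ✗ does not match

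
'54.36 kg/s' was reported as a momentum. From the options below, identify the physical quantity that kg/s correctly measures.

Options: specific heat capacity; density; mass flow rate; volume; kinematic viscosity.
mass flow rate

momentum should have units dimensionally equivalent to kg * m / s (e.g. kg·m/s).
The given unit 'kg/s' reduces to kg / s. Of the listed options, that is the dimensionality of mass flow rate.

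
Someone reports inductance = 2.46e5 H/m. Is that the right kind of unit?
No

inductance has SI base units: kg * m^2 / (A^2 * s^2)
H/m does NOT reduce to kg * m^2 / (A^2 * s^2); a valid unit for inductance would be e.g. H.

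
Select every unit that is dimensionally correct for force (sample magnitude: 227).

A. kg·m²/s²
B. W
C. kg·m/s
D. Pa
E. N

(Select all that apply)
E

force has SI base units: kg * m / s^2

Checking each option against kg * m / s^2:
  A. kg·m²/s²: ✗ does not match
  B. W: ✗ does not match
  C. kg·m/s: ✗ does not match
  D. Pa: ✗ does not match
  E. N: ✓ matches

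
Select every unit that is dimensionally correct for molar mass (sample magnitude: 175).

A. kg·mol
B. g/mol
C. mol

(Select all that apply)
B

molar mass has SI base units: kg / mol

Checking each option against kg / mol:
  A. kg·mol: ✗ does not match
  B. g/mol: ✓ matches
  C. mol: ✗ does not match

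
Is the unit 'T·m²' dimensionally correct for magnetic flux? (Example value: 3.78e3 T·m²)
Yes

magnetic flux has SI base units: kg * m^2 / (A * s^2)
T·m² reduces to the same SI base units, so it is a valid unit for magnetic flux.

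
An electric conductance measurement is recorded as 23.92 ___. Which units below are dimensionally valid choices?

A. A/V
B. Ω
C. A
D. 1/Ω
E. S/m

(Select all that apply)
A, D

electric conductance has SI base units: A^2 * s^3 / (kg * m^2)

Checking each option against A^2 * s^3 / (kg * m^2):
  A. A/V: ✓ matches
  B. Ω: ✗ does not match
  C. A: ✗ does not match
  D. 1/Ω: ✓ matches
  E. S/m: ✗ does not match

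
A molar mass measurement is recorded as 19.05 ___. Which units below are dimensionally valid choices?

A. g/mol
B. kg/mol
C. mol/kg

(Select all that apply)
A, B

molar mass has SI base units: kg / mol

Checking each option against kg / mol:
  A. g/mol: ✓ matches
  B. kg/mol: ✓ matches
  C. mol/kg: ✗ does not match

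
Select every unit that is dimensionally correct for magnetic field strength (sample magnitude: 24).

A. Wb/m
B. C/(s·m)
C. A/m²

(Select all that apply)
B

magnetic field strength has SI base units: A / m

Checking each option against A / m:
  A. Wb/m: ✗ does not match
  B. C/(s·m): ✓ matches
  C. A/m²: ✗ does not match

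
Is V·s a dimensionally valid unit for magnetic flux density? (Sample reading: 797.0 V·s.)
No

magnetic flux density has SI base units: kg / (A * s^2)
V·s does NOT reduce to kg / (A * s^2); a valid unit for magnetic flux density would be e.g. T.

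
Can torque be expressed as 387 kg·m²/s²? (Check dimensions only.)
Yes

torque has SI base units: kg * m^2 / s^2
kg·m²/s² reduces to the same SI base units, so it is a valid unit for torque.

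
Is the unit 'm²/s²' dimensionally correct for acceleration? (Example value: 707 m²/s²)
No

acceleration has SI base units: m / s^2
m²/s² does NOT reduce to m / s^2; a valid unit for acceleration would be e.g. m/s².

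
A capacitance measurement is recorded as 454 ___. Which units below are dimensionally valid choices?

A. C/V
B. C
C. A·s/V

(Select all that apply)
A, C

capacitance has SI base units: A^2 * s^4 / (kg * m^2)

Checking each option against A^2 * s^4 / (kg * m^2):
  A. C/V: ✓ matches
  B. C: ✗ does not match
  C. A·s/V: ✓ matches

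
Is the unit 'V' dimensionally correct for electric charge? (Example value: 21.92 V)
No

electric charge has SI base units: A * s
V does NOT reduce to A * s; a valid unit for electric charge would be e.g. C.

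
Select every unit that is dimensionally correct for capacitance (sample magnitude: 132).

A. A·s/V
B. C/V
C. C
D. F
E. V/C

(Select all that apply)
A, B, D

capacitance has SI base units: A^2 * s^4 / (kg * m^2)

Checking each option against A^2 * s^4 / (kg * m^2):
  A. A·s/V: ✓ matches
  B. C/V: ✓ matches
  C. C: ✗ does not match
  D. F: ✓ matches
  E. V/C: ✗ does not match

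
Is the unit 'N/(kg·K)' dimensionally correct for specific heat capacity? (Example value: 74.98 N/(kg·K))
No

specific heat capacity has SI base units: m^2 / (s^2 * K)
N/(kg·K) does NOT reduce to m^2 / (s^2 * K); a valid unit for specific heat capacity would be e.g. J/(kg·K).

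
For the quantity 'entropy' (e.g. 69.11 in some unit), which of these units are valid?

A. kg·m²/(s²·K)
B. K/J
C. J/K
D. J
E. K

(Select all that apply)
A, C

entropy has SI base units: kg * m^2 / (s^2 * K)

Checking each option against kg * m^2 / (s^2 * K):
  A. kg·m²/(s²·K): ✓ matches
  B. K/J: ✗ does not match
  C. J/K: ✓ matches
  D. J: ✗ does not match
  E. K: ✗ does not match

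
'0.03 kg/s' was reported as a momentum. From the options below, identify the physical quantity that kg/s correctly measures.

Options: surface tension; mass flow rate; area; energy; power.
mass flow rate

momentum should have units dimensionally equivalent to kg * m / s (e.g. kg·m/s).
The given unit 'kg/s' reduces to kg / s. Of the listed options, that is the dimensionality of mass flow rate.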